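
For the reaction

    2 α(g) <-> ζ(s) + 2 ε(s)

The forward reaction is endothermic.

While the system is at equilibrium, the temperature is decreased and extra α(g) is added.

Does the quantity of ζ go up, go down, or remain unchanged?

The forward reaction is endothermic. Lowering T favours the exothermic direction — shift to the left.
Adding α (g), a reactant, drives the reaction to the right.
The two effects oppose each other, so the net shift — and hence the change in ζ — cannot be determined from the given information.

cannot be determined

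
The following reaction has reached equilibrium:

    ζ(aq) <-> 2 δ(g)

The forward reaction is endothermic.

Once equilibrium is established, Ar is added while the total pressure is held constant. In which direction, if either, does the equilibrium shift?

Adding inert gas at constant total pressure expands the volume and lowers every reacting partial pressure. With Δn_gas = 2 − 0 = +2, Q moves away from K toward the side with fewer gas moles, so the system shifts toward the side with more gas moles — to the right.

right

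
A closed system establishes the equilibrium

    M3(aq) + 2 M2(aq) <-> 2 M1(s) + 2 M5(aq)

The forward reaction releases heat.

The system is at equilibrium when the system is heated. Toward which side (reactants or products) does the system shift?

The forward reaction is exothermic. Raising T favours the endothermic direction — shift to the left.

left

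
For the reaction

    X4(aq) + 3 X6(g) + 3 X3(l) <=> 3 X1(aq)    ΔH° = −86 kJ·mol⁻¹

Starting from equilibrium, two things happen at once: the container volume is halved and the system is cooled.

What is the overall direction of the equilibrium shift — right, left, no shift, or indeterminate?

right

Gas moles: reactants 3, products 0 (Δn_gas = -3). Compression shifts the system toward the side with fewer moles of gas — to the right.
The forward reaction is exothermic. Lowering T favours the exothermic direction — shift to the right.
All effects act in the same direction — net shift to the right.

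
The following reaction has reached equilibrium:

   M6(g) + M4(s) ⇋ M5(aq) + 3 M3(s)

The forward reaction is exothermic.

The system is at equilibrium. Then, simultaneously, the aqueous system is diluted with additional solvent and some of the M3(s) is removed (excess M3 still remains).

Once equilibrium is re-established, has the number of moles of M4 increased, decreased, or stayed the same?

decreases

Dilution lowers every aqueous concentration by the same factor. Δn_aq = 1 − 0 = +1, so the system shifts toward the side with more dissolved moles — to the right.
M3 is a pure solid; its activity is 1 regardless of amount, so Q is unaffected — no shift from this change.
The net shift is to the right. M4 is a reactant, so its amount decreases.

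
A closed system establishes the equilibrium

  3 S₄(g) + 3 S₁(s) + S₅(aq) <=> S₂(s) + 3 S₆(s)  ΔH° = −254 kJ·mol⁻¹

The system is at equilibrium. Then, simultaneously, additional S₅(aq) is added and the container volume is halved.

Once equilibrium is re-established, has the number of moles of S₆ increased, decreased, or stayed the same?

Adding S₅ (aq), a reactant, drives the reaction to the right.
Gas moles: reactants 3, products 0 (Δn_gas = -3). Compression shifts the system toward the side with fewer moles of gas — to the right.
The net shift is to the right. S₆ is a product, so its amount increases.

increases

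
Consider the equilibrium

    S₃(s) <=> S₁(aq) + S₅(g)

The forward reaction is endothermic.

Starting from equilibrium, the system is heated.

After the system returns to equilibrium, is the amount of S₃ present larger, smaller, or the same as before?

decreases

The forward reaction is endothermic. Raising T favours the endothermic direction — shift to the right.
The net shift is to the right. S₃ is a reactant, so its amount decreases.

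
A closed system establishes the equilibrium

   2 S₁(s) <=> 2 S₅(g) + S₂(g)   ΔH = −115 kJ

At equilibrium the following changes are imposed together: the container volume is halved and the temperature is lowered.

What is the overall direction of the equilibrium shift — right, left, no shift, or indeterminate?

cannot be determined

Gas moles: reactants 0, products 3 (Δn_gas = +3). Compression shifts the system toward the side with fewer moles of gas — to the left.
The forward reaction is exothermic. Lowering T favours the exothermic direction — shift to the right.
The individual effects push in opposite directions; without quantitative information the net direction cannot be determined.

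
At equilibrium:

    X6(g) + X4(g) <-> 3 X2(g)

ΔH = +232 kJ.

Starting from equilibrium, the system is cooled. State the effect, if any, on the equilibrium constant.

K depends on temperature via the van 't Hoff relation. The forward reaction is endothermic, so lowering T decreases K.

decreases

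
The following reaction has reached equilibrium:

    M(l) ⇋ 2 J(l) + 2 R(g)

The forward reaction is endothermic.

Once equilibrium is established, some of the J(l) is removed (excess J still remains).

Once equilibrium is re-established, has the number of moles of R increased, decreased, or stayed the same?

J is a pure liquid; its activity is 1 regardless of amount, so Q is unaffected — no shift from this change.
No net shift occurs, so the amount of R is unchanged.

unchanged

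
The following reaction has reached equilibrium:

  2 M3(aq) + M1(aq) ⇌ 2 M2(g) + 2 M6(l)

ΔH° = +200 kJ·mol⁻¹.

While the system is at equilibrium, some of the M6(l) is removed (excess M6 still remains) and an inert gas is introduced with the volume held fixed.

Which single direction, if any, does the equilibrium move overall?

no shift

M6 is a pure liquid; its activity is 1 regardless of amount, so Q is unaffected — no shift from this change.
At constant volume, adding an inert gas leaves every reacting species' partial pressure unchanged, so Q is unchanged — no shift from this change.
None of the changes alters Q relative to K, so there is no net shift.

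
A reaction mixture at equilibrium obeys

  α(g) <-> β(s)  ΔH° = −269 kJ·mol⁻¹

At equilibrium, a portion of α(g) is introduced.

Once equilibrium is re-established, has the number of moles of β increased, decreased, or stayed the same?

increases

Adding α (g), a reactant, drives the reaction to the right.
The net shift is to the right. β is a product, so its amount increases.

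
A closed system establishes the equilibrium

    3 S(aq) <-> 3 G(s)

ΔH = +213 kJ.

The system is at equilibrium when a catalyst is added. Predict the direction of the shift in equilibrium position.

A catalyst speeds both forward and reverse rates equally; it changes neither Q nor K — no shift from this change.

no shift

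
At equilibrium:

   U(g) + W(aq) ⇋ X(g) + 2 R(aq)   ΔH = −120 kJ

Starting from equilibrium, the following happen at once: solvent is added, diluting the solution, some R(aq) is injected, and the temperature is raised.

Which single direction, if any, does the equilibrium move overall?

Dilution lowers every aqueous concentration by the same factor. Δn_aq = 2 − 1 = +1, so the system shifts toward the side with more dissolved moles — to the right.
Adding R (aq), a product, drives the reaction to the left.
The forward reaction is exothermic. Raising T favours the endothermic direction — shift to the left.
The individual effects push in opposite directions; without quantitative information the net direction cannot be determined.

cannot be determined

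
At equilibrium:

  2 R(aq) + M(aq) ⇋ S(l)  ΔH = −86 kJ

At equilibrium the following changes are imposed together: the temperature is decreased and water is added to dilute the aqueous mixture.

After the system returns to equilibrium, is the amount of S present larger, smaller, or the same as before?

cannot be determined

The forward reaction is exothermic. Lowering T favours the exothermic direction — shift to the right.
Dilution lowers every aqueous concentration by the same factor. Δn_aq = 0 − 3 = -3, so the system shifts toward the side with more dissolved moles — to the left.
The two effects oppose each other, so the net shift — and hence the change in S — cannot be determined from the given information.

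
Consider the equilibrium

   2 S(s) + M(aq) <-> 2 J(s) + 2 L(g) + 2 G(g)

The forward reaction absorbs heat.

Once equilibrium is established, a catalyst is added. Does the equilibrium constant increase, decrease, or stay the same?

The equilibrium constant depends only on temperature. This perturbation changes neither the position of equilibrium nor K.

unchanged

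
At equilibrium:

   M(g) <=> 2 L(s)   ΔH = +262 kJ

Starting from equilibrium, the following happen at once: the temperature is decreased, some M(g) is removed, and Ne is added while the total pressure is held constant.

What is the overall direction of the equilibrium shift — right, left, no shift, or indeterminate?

left

The forward reaction is endothermic. Lowering T favours the exothermic direction — shift to the left.
Removing M (g), a reactant, drives the reaction to the left.
Adding inert gas at constant total pressure expands the volume and lowers every reacting partial pressure. With Δn_gas = 0 − 1 = -1, Q moves away from K toward the side with fewer gas moles, so the system shifts toward the side with more gas moles — to the left.
All effects act in the same direction — net shift to the left.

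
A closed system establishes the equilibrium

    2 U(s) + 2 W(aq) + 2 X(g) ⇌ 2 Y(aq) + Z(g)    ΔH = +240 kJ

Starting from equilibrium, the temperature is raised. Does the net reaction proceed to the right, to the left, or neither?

The forward reaction is endothermic. Raising T favours the endothermic direction — shift to the right.

right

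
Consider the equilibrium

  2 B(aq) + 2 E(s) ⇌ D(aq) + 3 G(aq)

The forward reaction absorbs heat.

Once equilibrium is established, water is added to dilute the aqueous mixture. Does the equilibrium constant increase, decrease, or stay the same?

unchanged

The equilibrium constant depends only on temperature. This perturbation may move the position of equilibrium, but since T is unchanged, K itself is unchanged.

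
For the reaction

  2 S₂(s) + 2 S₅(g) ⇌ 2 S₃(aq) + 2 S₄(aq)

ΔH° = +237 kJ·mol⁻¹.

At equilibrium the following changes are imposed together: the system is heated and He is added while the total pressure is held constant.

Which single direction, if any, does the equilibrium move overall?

cannot be determined

The forward reaction is endothermic. Raising T favours the endothermic direction — shift to the right.
Adding inert gas at constant total pressure expands the volume and lowers every reacting partial pressure. With Δn_gas = 0 − 2 = -2, Q moves away from K toward the side with fewer gas moles, so the system shifts toward the side with more gas moles — to the left.
The individual effects push in opposite directions; without quantitative information the net direction cannot be determined.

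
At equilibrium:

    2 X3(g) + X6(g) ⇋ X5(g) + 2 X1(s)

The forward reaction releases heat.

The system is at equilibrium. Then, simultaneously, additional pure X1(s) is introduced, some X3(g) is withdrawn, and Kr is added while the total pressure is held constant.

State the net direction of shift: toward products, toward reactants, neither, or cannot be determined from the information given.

X1 is a pure solid; its activity is 1 regardless of amount, so Q is unaffected — no shift from this change.
Removing X3 (g), a reactant, drives the reaction to the left.
Adding inert gas at constant total pressure expands the volume and lowers every reacting partial pressure. With Δn_gas = 1 − 3 = -2, Q moves away from K toward the side with fewer gas moles, so the system shifts toward the side with more gas moles — to the left.
Only the nonzero effect(s) matter; the net shift is to the left.

left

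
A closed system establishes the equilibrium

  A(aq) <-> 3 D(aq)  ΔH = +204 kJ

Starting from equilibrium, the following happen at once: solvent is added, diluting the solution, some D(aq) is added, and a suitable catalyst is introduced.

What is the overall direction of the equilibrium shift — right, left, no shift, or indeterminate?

Dilution lowers every aqueous concentration by the same factor. Δn_aq = 3 − 1 = +2, so the system shifts toward the side with more dissolved moles — to the right.
Adding D (aq), a product, drives the reaction to the left.
A catalyst speeds both forward and reverse rates equally; it changes neither Q nor K — no shift from this change.
The individual effects push in opposite directions; without quantitative information the net direction cannot be determined.

cannot be determined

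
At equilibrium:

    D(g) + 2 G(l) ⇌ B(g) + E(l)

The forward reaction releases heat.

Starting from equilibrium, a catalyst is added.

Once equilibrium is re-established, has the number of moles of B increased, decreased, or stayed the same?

unchanged

A catalyst speeds both forward and reverse rates equally; it changes neither Q nor K — no shift from this change.
No net shift occurs, so the amount of B is unchanged.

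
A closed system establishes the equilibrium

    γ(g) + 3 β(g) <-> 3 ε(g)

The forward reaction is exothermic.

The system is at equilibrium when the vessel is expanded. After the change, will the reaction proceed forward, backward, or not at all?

left

Gas moles: reactants 4, products 3 (Δn_gas = -1). Expansion shifts the system toward the side with more moles of gas — to the left.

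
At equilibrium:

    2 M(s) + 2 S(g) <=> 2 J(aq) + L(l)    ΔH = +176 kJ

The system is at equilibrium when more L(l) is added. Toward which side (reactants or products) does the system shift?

no shift

L is a pure liquid; its activity is 1 regardless of amount, so Q is unaffected — no shift from this change.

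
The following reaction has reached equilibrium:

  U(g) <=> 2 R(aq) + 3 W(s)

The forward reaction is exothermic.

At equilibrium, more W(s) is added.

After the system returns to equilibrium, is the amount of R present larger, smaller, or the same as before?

W is a pure solid; its activity is 1 regardless of amount, so Q is unaffected — no shift from this change.
No net shift occurs, so the amount of R is unchanged.

unchanged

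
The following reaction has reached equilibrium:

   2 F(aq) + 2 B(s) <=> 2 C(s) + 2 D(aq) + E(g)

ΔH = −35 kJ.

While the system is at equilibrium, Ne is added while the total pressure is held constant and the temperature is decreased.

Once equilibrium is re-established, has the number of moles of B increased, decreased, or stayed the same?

Adding inert gas at constant total pressure expands the volume and lowers every reacting partial pressure. With Δn_gas = 1 − 0 = +1, Q moves away from K toward the side with fewer gas moles, so the system shifts toward the side with more gas moles — to the right.
The forward reaction is exothermic. Lowering T favours the exothermic direction — shift to the right.
The net shift is to the right. B is a reactant, so its amount decreases.

decreases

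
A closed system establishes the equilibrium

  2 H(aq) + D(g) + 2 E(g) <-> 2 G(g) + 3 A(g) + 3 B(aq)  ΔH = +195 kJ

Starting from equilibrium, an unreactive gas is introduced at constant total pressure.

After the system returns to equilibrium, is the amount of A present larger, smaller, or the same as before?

Adding inert gas at constant total pressure expands the volume and lowers every reacting partial pressure. With Δn_gas = 5 − 3 = +2, Q moves away from K toward the side with fewer gas moles, so the system shifts toward the side with more gas moles — to the right.
The net shift is to the right. A is a product, so its amount increases.

increases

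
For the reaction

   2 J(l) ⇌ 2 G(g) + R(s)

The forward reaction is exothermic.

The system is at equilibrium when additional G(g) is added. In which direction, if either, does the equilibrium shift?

Adding G (g), a product, drives the reaction to the left.

left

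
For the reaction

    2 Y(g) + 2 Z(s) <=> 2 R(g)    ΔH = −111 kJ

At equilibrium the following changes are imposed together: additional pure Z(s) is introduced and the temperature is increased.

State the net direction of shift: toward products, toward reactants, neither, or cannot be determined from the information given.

left

Z is a pure solid; its activity is 1 regardless of amount, so Q is unaffected — no shift from this change.
The forward reaction is exothermic. Raising T favours the endothermic direction — shift to the left.
Only the nonzero effect(s) matter; the net shift is to the left.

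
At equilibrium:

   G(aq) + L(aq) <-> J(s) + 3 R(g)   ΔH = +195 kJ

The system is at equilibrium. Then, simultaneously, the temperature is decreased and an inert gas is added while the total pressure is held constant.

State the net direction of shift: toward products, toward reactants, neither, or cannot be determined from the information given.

cannot be determined

The forward reaction is endothermic. Lowering T favours the exothermic direction — shift to the left.
Adding inert gas at constant total pressure expands the volume and lowers every reacting partial pressure. With Δn_gas = 3 − 0 = +3, Q moves away from K toward the side with fewer gas moles, so the system shifts toward the side with more gas moles — to the right.
The individual effects push in opposite directions; without quantitative information the net direction cannot be determined.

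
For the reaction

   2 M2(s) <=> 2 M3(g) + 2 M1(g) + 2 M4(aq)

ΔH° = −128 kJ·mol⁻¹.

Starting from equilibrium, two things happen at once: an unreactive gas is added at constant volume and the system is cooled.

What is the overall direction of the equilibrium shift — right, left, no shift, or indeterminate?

right

At constant volume, adding an inert gas leaves every reacting species' partial pressure unchanged, so Q is unchanged — no shift from this change.
The forward reaction is exothermic. Lowering T favours the exothermic direction — shift to the right.
Only the nonzero effect(s) matter; the net shift is to the right.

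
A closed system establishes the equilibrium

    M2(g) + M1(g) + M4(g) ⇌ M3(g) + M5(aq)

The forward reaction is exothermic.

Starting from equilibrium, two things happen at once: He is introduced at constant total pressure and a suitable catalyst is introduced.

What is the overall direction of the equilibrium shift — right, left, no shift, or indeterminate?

Adding inert gas at constant total pressure expands the volume and lowers every reacting partial pressure. With Δn_gas = 1 − 3 = -2, Q moves away from K toward the side with fewer gas moles, so the system shifts toward the side with more gas moles — to the left.
A catalyst speeds both forward and reverse rates equally; it changes neither Q nor K — no shift from this change.
Only the nonzero effect(s) matter; the net shift is to the left.

left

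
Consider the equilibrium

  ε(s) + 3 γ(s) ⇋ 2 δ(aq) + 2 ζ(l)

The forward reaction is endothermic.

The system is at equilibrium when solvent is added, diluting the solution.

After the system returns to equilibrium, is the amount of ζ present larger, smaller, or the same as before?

Dilution lowers every aqueous concentration by the same factor. Δn_aq = 2 − 0 = +2, so the system shifts toward the side with more dissolved moles — to the right.
The net shift is to the right. ζ is a product, so its amount increases.

increases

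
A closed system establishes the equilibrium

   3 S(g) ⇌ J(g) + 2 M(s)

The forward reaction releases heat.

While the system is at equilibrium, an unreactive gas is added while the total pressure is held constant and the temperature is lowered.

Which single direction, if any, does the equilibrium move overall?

cannot be determined

Adding inert gas at constant total pressure expands the volume and lowers every reacting partial pressure. With Δn_gas = 1 − 3 = -2, Q moves away from K toward the side with fewer gas moles, so the system shifts toward the side with more gas moles — to the left.
The forward reaction is exothermic. Lowering T favours the exothermic direction — shift to the right.
The individual effects push in opposite directions; without quantitative information the net direction cannot be determined.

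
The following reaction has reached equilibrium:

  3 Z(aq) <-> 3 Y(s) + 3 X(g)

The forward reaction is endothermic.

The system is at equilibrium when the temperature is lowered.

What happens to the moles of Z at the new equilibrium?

increases

The forward reaction is endothermic. Lowering T favours the exothermic direction — shift to the left.
The net shift is to the left. Z is a reactant, so its amount increases.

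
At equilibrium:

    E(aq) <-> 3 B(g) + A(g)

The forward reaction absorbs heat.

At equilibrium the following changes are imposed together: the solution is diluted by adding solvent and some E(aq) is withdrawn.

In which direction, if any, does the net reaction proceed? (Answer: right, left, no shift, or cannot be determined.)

left

Dilution lowers every aqueous concentration by the same factor. Δn_aq = 0 − 1 = -1, so the system shifts toward the side with more dissolved moles — to the left.
Removing E (aq), a reactant, drives the reaction to the left.
All effects act in the same direction — net shift to the left.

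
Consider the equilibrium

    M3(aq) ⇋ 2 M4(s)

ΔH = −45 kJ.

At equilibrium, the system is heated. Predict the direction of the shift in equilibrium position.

The forward reaction is exothermic. Raising T favours the endothermic direction — shift to the left.

left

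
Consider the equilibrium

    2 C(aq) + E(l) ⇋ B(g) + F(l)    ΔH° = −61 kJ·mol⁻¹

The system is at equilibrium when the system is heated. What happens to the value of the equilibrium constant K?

decreases

K depends on temperature via the van 't Hoff relation. The forward reaction is exothermic, so raising T decreases K.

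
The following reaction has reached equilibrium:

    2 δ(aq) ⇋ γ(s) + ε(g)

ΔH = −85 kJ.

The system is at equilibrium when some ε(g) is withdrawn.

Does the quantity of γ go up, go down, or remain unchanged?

Removing ε (g), a product, drives the reaction to the right.
The net shift is to the right. γ is a product, so its amount increases.

increases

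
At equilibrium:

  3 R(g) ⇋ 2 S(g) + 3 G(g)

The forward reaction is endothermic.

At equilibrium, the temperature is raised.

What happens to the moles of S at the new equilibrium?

The forward reaction is endothermic. Raising T favours the endothermic direction — shift to the right.
The net shift is to the right. S is a product, so its amount increases.

increases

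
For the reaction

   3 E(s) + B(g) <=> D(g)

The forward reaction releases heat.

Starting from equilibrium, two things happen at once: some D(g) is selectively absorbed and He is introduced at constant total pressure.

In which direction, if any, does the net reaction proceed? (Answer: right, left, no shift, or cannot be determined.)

Removing D (g), a product, drives the reaction to the right.
Adding inert gas at constant total pressure expands the volume, scaling every reacting partial pressure by the same factor. Δn_gas = 1 − 1 = 0, so Q is unchanged — no shift.
Only the nonzero effect(s) matter; the net shift is to the right.

right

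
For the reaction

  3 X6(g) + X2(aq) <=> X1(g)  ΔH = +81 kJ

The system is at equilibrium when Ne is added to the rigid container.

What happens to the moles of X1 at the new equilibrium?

unchanged

At constant volume, adding an inert gas leaves every reacting species' partial pressure unchanged, so Q is unchanged — no shift from this change.
No net shift occurs, so the amount of X1 is unchanged.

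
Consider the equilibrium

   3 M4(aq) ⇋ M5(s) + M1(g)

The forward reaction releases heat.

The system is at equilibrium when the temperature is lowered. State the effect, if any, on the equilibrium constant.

K depends on temperature via the van 't Hoff relation. The forward reaction is exothermic, so lowering T increases K.

increases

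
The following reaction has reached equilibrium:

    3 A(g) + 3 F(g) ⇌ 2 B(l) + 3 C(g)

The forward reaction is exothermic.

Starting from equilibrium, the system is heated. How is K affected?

decreases

K depends on temperature via the van 't Hoff relation. The forward reaction is exothermic, so raising T decreases K.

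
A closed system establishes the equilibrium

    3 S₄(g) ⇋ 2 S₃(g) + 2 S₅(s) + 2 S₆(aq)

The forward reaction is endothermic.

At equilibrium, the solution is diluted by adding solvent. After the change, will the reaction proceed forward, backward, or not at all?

Dilution lowers every aqueous concentration by the same factor. Δn_aq = 2 − 0 = +2, so the system shifts toward the side with more dissolved moles — to the right.

right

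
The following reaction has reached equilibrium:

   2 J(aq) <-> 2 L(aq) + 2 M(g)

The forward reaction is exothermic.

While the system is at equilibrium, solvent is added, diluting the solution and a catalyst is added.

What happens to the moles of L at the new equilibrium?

unchanged

Dilution scales every aqueous concentration by the same factor. Δn_aq = 2 − 2 = 0, so Q is unchanged — no shift.
A catalyst speeds both forward and reverse rates equally; it changes neither Q nor K — no shift from this change.
No net shift occurs, so the amount of L is unchanged.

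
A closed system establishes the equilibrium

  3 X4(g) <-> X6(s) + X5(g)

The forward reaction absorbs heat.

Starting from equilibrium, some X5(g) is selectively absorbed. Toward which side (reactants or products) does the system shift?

Removing X5 (g), a product, drives the reaction to the right.

right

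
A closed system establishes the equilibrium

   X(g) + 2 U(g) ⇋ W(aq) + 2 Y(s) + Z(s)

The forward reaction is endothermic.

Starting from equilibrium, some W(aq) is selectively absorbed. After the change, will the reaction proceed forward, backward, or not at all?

right

Removing W (aq), a product, drives the reaction to the right.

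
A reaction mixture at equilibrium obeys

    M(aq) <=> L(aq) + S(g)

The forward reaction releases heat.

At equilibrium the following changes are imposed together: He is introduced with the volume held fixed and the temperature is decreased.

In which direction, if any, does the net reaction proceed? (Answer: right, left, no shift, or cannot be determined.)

At constant volume, adding an inert gas leaves every reacting species' partial pressure unchanged, so Q is unchanged — no shift from this change.
The forward reaction is exothermic. Lowering T favours the exothermic direction — shift to the right.
Only the nonzero effect(s) matter; the net shift is to the right.

right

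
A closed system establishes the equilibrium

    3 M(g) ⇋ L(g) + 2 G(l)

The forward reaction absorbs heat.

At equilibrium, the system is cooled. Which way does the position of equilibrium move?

The forward reaction is endothermic. Lowering T favours the exothermic direction — shift to the left.

left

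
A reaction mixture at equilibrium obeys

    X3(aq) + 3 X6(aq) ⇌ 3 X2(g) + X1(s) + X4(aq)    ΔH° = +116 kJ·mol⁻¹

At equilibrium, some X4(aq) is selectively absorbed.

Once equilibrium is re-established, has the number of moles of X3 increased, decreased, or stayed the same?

Removing X4 (aq), a product, drives the reaction to the right.
The net shift is to the right. X3 is a reactant, so its amount decreases.

decreases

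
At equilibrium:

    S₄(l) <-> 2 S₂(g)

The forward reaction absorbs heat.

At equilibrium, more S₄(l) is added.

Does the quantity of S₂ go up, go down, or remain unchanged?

S₄ is a pure liquid; its activity is 1 regardless of amount, so Q is unaffected — no shift from this change.
No net shift occurs, so the amount of S₂ is unchanged.

unchanged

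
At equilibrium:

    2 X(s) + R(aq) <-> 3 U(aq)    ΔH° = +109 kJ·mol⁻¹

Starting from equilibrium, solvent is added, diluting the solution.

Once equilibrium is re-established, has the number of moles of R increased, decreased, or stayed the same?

Dilution lowers every aqueous concentration by the same factor. Δn_aq = 3 − 1 = +2, so the system shifts toward the side with more dissolved moles — to the right.
The net shift is to the right. R is a reactant, so its amount decreases.

decreases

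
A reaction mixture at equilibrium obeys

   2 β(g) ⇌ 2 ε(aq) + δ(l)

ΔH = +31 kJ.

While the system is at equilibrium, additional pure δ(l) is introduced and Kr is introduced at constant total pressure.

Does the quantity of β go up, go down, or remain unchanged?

δ is a pure liquid; its activity is 1 regardless of amount, so Q is unaffected — no shift from this change.
Adding inert gas at constant total pressure expands the volume and lowers every reacting partial pressure. With Δn_gas = 0 − 2 = -2, Q moves away from K toward the side with fewer gas moles, so the system shifts toward the side with more gas moles — to the left.
The net shift is to the left. β is a reactant, so its amount increases.

increases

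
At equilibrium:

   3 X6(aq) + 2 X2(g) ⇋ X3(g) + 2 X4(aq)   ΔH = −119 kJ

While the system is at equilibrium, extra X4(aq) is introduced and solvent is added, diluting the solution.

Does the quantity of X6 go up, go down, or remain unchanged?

increases

Adding X4 (aq), a product, drives the reaction to the left.
Dilution lowers every aqueous concentration by the same factor. Δn_aq = 2 − 3 = -1, so the system shifts toward the side with more dissolved moles — to the left.
The net shift is to the left. X6 is a reactant, so its amount increases.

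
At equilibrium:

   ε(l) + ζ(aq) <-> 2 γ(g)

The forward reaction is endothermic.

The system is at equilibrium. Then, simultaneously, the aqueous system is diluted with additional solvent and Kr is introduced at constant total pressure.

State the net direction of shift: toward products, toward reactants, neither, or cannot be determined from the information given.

cannot be determined

Dilution lowers every aqueous concentration by the same factor. Δn_aq = 0 − 1 = -1, so the system shifts toward the side with more dissolved moles — to the left.
Adding inert gas at constant total pressure expands the volume and lowers every reacting partial pressure. With Δn_gas = 2 − 0 = +2, Q moves away from K toward the side with fewer gas moles, so the system shifts toward the side with more gas moles — to the right.
The individual effects push in opposite directions; without quantitative information the net direction cannot be determined.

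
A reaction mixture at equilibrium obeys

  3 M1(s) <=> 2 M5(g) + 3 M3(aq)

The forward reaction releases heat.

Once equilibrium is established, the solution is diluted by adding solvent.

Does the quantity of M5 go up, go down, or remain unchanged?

increases

Dilution lowers every aqueous concentration by the same factor. Δn_aq = 3 − 0 = +3, so the system shifts toward the side with more dissolved moles — to the right.
The net shift is to the right. M5 is a product, so its amount increases.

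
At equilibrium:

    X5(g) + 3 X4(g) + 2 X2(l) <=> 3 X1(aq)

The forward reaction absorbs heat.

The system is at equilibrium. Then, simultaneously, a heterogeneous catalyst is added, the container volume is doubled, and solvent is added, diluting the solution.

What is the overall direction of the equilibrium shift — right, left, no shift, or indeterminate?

cannot be determined

A catalyst speeds both forward and reverse rates equally; it changes neither Q nor K — no shift from this change.
Gas moles: reactants 4, products 0 (Δn_gas = -4). Expansion shifts the system toward the side with more moles of gas — to the left.
Dilution lowers every aqueous concentration by the same factor. Δn_aq = 3 − 0 = +3, so the system shifts toward the side with more dissolved moles — to the right.
The individual effects push in opposite directions; without quantitative information the net direction cannot be determined.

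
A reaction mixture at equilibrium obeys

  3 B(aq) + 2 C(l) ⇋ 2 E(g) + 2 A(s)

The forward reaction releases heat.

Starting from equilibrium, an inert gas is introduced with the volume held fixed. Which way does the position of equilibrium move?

At constant volume, adding an inert gas leaves every reacting species' partial pressure unchanged, so Q is unchanged — no shift from this change.

no shift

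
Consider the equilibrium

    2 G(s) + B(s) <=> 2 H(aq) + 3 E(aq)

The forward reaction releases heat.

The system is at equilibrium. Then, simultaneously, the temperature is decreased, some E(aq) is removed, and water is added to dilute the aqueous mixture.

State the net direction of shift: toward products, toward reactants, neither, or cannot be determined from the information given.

right

The forward reaction is exothermic. Lowering T favours the exothermic direction — shift to the right.
Removing E (aq), a product, drives the reaction to the right.
Dilution lowers every aqueous concentration by the same factor. Δn_aq = 5 − 0 = +5, so the system shifts toward the side with more dissolved moles — to the right.
All effects act in the same direction — net shift to the right.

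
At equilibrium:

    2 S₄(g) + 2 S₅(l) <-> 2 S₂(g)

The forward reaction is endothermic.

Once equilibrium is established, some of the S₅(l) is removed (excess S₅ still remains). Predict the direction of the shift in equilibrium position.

no shift

S₅ is a pure liquid; its activity is 1 regardless of amount, so Q is unaffected — no shift from this change.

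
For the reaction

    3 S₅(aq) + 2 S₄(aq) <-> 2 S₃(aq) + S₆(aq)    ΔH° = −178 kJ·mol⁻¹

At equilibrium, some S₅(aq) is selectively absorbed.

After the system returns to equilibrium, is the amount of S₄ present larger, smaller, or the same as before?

Removing S₅ (aq), a reactant, drives the reaction to the left.
The net shift is to the left. S₄ is a reactant, so its amount increases.

increases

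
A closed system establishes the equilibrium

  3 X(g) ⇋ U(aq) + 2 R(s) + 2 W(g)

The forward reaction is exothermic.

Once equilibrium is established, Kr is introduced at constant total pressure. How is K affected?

The equilibrium constant depends only on temperature. This perturbation may move the position of equilibrium, but since T is unchanged, K itself is unchanged.

unchanged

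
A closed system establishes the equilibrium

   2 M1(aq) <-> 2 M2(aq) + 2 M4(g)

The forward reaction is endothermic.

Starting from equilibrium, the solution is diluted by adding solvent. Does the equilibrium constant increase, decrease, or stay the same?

The equilibrium constant depends only on temperature. This perturbation changes neither the position of equilibrium nor K.

unchanged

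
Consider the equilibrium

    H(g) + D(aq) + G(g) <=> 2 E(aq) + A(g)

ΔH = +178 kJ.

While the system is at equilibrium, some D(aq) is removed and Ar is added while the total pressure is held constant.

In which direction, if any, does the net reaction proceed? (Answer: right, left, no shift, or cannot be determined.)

left

Removing D (aq), a reactant, drives the reaction to the left.
Adding inert gas at constant total pressure expands the volume and lowers every reacting partial pressure. With Δn_gas = 1 − 2 = -1, Q moves away from K toward the side with fewer gas moles, so the system shifts toward the side with more gas moles — to the left.
All effects act in the same direction — net shift to the left.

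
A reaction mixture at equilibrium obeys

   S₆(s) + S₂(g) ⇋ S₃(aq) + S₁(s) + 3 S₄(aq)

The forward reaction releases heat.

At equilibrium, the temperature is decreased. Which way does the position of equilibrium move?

The forward reaction is exothermic. Lowering T favours the exothermic direction — shift to the right.

right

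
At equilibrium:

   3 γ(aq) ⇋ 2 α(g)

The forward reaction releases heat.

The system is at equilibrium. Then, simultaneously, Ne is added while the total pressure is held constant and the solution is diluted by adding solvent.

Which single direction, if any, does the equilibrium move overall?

cannot be determined

Adding inert gas at constant total pressure expands the volume and lowers every reacting partial pressure. With Δn_gas = 2 − 0 = +2, Q moves away from K toward the side with fewer gas moles, so the system shifts toward the side with more gas moles — to the right.
Dilution lowers every aqueous concentration by the same factor. Δn_aq = 0 − 3 = -3, so the system shifts toward the side with more dissolved moles — to the left.
The individual effects push in opposite directions; without quantitative information the net direction cannot be determined.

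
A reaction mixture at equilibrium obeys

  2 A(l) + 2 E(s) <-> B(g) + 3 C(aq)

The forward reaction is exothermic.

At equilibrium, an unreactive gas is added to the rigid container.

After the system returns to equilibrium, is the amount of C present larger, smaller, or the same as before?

At constant volume, adding an inert gas leaves every reacting species' partial pressure unchanged, so Q is unchanged — no shift from this change.
No net shift occurs, so the amount of C is unchanged.

unchanged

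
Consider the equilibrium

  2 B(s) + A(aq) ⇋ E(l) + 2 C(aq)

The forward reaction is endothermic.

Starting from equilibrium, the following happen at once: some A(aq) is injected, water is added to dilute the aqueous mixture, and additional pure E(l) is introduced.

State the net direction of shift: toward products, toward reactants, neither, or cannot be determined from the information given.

right

Adding A (aq), a reactant, drives the reaction to the right.
Dilution lowers every aqueous concentration by the same factor. Δn_aq = 2 − 1 = +1, so the system shifts toward the side with more dissolved moles — to the right.
E is a pure liquid; its activity is 1 regardless of amount, so Q is unaffected — no shift from this change.
Only the nonzero effect(s) matter; the net shift is to the right.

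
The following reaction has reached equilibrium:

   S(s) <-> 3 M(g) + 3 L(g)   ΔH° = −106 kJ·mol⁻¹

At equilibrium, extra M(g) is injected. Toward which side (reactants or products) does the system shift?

left

Adding M (g), a product, drives the reaction to the left.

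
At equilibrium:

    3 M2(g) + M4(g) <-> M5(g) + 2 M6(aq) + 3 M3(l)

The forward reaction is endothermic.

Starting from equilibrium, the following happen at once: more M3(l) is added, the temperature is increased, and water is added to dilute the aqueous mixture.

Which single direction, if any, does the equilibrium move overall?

M3 is a pure liquid; its activity is 1 regardless of amount, so Q is unaffected — no shift from this change.
The forward reaction is endothermic. Raising T favours the endothermic direction — shift to the right.
Dilution lowers every aqueous concentration by the same factor. Δn_aq = 2 − 0 = +2, so the system shifts toward the side with more dissolved moles — to the right.
Only the nonzero effect(s) matter; the net shift is to the right.

right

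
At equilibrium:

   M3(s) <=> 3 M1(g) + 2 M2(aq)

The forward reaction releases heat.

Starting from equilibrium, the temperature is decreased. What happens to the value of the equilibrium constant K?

increases

K depends on temperature via the van 't Hoff relation. The forward reaction is exothermic, so lowering T increases K.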